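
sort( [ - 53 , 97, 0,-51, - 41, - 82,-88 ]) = [-88 , - 82,-53, - 51,-41  ,  0,  97]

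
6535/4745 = 1307/949= 1.38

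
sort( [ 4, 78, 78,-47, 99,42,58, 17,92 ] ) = [ - 47, 4, 17,  42,58 , 78,78,92,99]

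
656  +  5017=5673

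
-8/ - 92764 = 2/23191  =  0.00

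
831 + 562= 1393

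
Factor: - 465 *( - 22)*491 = 2^1*3^1 * 5^1*11^1 * 31^1*491^1 = 5022930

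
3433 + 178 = 3611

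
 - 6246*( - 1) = 6246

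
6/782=3/391 = 0.01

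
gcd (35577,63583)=67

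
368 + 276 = 644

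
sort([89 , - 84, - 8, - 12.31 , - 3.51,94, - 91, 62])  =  [ - 91 ,- 84 , - 12.31, - 8, - 3.51,62,89,94] 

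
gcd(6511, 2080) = 1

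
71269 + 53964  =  125233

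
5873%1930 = 83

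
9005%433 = 345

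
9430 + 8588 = 18018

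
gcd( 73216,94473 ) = 1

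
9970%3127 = 589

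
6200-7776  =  -1576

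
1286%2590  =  1286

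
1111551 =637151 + 474400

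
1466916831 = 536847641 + 930069190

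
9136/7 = 9136/7 = 1305.14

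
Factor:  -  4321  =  - 29^1 * 149^1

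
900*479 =431100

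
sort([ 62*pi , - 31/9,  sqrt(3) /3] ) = [ - 31/9,sqrt(3 )/3,62*pi ] 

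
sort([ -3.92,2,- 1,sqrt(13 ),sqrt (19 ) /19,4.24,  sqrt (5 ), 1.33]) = [ -3.92,  -  1, sqrt(19)/19 , 1.33,  2, sqrt( 5 ), sqrt(13), 4.24 ] 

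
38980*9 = 350820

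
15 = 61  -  46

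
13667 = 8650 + 5017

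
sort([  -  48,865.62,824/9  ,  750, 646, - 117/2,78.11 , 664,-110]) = [  -  110, - 117/2, - 48,78.11,824/9 , 646 , 664,  750 , 865.62]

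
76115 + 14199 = 90314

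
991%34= 5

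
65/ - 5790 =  - 13/1158 = -  0.01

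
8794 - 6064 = 2730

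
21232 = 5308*4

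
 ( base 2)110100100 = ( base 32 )d4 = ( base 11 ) 352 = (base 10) 420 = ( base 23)i6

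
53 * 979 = 51887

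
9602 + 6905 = 16507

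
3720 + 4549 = 8269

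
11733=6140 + 5593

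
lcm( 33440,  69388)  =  2775520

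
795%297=201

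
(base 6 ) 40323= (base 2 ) 1010010111011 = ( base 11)3A95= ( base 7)21321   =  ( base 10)5307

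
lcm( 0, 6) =0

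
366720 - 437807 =-71087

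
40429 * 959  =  38771411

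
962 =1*962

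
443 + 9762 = 10205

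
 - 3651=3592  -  7243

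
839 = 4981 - 4142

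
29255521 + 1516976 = 30772497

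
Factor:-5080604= -2^2*1270151^1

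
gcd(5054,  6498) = 722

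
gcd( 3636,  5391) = 9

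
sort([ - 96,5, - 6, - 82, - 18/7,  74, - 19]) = [ - 96, - 82, - 19, - 6,  -  18/7, 5, 74]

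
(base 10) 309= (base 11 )261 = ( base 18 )H3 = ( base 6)1233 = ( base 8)465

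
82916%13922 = 13306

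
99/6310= 99/6310= 0.02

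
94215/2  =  47107+1/2 = 47107.50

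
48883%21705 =5473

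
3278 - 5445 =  - 2167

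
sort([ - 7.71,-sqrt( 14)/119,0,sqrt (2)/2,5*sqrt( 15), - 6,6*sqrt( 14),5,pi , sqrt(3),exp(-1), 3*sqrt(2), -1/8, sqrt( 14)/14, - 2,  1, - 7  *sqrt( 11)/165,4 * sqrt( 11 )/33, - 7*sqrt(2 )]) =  [ - 7*sqrt( 2), - 7.71, -6, - 2, - 7*sqrt(11 )/165, - 1/8, -sqrt( 14)/119,  0, sqrt(14 ) /14,exp(  -  1), 4*sqrt( 11 )/33,sqrt(2 ) /2,1,sqrt( 3),pi,3 * sqrt(  2),5,5*sqrt(15 ),6*sqrt( 14) ]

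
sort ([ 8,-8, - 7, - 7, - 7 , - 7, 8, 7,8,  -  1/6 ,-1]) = [ -8,-7 ,-7,-7,-7,-1, - 1/6, 7, 8,  8 , 8 ] 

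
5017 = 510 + 4507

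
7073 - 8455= - 1382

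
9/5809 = 9/5809 = 0.00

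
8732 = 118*74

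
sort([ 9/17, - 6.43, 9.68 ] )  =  [ - 6.43,  9/17,9.68]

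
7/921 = 7/921 = 0.01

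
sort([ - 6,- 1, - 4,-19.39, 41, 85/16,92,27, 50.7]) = [ - 19.39, -6, - 4, - 1, 85/16,  27, 41,50.7,92]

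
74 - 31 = 43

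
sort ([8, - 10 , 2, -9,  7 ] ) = [ - 10, - 9, 2, 7, 8] 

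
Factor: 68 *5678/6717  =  386104/6717 = 2^3 * 3^( - 1 )*17^2*167^1*2239^( - 1)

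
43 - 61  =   - 18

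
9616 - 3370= 6246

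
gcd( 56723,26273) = 1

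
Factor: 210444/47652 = 11^(-1 )*13^1*19^( - 1 )*71^1 = 923/209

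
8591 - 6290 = 2301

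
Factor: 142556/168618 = 454/537 = 2^1*3^( - 1)*179^( -1)*227^1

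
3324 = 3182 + 142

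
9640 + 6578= 16218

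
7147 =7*1021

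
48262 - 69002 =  - 20740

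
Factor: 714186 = 2^1*3^2*11^1*3607^1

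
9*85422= 768798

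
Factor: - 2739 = -3^1*11^1*83^1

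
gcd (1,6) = 1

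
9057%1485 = 147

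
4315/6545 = 863/1309 = 0.66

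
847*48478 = 41060866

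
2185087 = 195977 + 1989110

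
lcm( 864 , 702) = 11232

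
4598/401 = 11 + 187/401 = 11.47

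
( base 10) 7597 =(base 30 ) 8d7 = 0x1DAD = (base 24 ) D4D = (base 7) 31102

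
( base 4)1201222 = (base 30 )6sa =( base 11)4772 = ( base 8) 14152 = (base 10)6250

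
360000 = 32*11250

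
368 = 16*23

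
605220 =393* 1540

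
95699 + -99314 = -3615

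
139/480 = 139/480  =  0.29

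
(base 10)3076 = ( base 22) 67i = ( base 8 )6004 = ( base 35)2HV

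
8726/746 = 11 + 260/373 = 11.70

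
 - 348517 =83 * ( - 4199)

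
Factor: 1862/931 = 2 = 2^1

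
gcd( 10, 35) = 5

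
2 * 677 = 1354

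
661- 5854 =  - 5193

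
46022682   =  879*52358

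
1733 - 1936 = -203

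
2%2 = 0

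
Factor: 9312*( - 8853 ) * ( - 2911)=2^5*3^2*13^1*41^1*71^1 * 97^1 *227^1  =  239980324896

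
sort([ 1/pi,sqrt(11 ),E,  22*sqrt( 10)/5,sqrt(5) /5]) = [1/pi,sqrt(5) /5, E,sqrt( 11 )  ,  22*sqrt(10) /5] 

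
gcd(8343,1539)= 81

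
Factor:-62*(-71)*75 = 2^1*3^1 * 5^2 *31^1*71^1   =  330150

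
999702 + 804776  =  1804478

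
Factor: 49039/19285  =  5^( - 1 )*7^ ( - 1 )*89^1 = 89/35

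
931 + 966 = 1897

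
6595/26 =6595/26 = 253.65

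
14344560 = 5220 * 2748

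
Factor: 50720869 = 50720869^1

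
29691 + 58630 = 88321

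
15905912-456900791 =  - 440994879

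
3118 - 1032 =2086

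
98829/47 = 2102 + 35/47 = 2102.74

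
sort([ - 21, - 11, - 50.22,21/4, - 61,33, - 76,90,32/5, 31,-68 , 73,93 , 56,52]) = [ - 76, - 68 ,  -  61, - 50.22,  -  21,- 11,21/4,32/5,31,33,52, 56,73, 90,93]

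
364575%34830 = 16275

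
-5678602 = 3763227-9441829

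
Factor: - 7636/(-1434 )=3818/717 = 2^1*3^( - 1 ) *23^1*83^1*239^( - 1 ) 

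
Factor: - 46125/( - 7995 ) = 75/13 = 3^1*5^2*13^( - 1)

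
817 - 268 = 549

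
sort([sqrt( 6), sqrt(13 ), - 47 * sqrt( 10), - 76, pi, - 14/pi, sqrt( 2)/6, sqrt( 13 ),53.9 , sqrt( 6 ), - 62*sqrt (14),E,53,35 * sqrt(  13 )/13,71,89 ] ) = [ - 62*sqrt (14),- 47 * sqrt(  10), - 76, - 14/pi, sqrt( 2)/6, sqrt( 6), sqrt( 6), E,  pi,sqrt(13 ), sqrt( 13 ), 35*sqrt( 13)/13 , 53, 53.9,71, 89 ]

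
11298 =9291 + 2007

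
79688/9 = 8854  +  2/9 = 8854.22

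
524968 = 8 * 65621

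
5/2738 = 5/2738 =0.00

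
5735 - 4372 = 1363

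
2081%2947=2081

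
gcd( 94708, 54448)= 4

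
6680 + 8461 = 15141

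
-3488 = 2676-6164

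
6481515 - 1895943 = 4585572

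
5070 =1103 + 3967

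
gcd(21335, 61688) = 1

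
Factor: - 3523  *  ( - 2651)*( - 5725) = -5^2*11^1*13^1 * 229^1 *241^1*271^1 = -53468482925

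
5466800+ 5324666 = 10791466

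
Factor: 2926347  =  3^1 *607^1*1607^1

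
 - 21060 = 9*( - 2340 ) 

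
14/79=14/79  =  0.18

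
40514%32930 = 7584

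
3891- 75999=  - 72108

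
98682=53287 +45395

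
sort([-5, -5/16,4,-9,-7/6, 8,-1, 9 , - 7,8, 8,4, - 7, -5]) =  [  -  9, - 7, - 7,  -  5,-5, - 7/6,-1,-5/16,4,  4,8,8,8,9 ] 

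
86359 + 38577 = 124936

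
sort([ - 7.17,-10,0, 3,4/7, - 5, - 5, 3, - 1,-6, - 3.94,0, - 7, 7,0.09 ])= [ - 10, - 7.17, - 7 , - 6 , - 5, - 5, - 3.94, - 1,0, 0, 0.09, 4/7 , 3, 3, 7]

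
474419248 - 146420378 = 327998870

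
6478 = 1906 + 4572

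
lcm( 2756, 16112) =209456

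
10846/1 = 10846 = 10846.00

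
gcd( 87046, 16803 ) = 1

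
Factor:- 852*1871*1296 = -2^6*3^5*71^1*1871^1 = - 2065943232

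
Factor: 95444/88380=23861/22095 = 3^(-2 ) * 5^( - 1 ) * 107^1 * 223^1 * 491^( - 1 ) 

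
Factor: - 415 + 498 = 83= 83^1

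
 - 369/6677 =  - 369/6677 =-0.06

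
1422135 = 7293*195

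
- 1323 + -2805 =-4128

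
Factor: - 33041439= -3^5*227^1*  599^1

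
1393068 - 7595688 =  - 6202620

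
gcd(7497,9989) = 7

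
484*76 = 36784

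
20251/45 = 20251/45=450.02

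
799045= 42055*19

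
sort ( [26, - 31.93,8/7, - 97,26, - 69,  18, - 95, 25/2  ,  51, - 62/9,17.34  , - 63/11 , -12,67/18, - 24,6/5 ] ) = [ - 97, - 95, - 69, - 31.93, - 24, - 12, - 62/9, - 63/11,8/7, 6/5 , 67/18,  25/2, 17.34, 18,26,26,51]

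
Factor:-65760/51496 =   -  2^2 * 3^1*5^1*41^ (-1)*137^1*157^( - 1) =-8220/6437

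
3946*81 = 319626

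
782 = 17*46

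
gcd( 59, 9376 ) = 1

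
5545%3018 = 2527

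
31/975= 31/975 = 0.03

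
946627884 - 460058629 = 486569255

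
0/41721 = 0 = 0.00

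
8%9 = 8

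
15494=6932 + 8562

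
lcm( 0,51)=0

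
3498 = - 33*( - 106)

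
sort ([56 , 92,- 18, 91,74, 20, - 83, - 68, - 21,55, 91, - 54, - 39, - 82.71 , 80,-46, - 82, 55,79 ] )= [ - 83, - 82.71,-82, - 68, - 54 , - 46, - 39, - 21, - 18,  20,55, 55, 56, 74, 79, 80, 91, 91, 92 ]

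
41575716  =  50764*819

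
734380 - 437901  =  296479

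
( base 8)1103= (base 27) LC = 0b1001000011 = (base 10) 579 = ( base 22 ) 147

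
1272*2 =2544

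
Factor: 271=271^1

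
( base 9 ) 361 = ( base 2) 100101010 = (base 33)91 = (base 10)298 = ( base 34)8Q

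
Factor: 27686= 2^1*109^1*127^1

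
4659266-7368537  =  - 2709271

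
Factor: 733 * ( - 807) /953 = - 591531/953 = -3^1*269^1 * 733^1  *953^(-1 )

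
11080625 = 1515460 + 9565165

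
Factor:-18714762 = -2^1*3^2*11^1*31^1 * 3049^1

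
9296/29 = 320  +  16/29 = 320.55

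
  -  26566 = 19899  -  46465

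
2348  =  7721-5373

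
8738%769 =279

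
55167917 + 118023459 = 173191376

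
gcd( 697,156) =1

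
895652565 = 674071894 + 221580671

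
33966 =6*5661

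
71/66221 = 71/66221 = 0.00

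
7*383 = 2681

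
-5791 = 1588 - 7379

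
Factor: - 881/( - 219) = 3^( - 1)*73^( - 1)*881^1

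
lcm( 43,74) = 3182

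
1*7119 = 7119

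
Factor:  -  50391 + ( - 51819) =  - 102210 = -  2^1*3^1*5^1*3407^1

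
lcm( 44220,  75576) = 4156680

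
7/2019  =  7/2019 = 0.00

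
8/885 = 8/885 = 0.01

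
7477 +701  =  8178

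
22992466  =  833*27602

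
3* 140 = 420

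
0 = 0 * 8017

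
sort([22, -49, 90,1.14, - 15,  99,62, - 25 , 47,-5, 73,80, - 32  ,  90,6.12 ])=[ - 49,-32 , -25, -15,-5, 1.14,  6.12,  22 , 47,62, 73,80,  90,90, 99]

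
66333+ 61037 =127370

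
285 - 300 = - 15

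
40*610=24400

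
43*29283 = 1259169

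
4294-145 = 4149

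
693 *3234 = 2241162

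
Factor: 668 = 2^2*167^1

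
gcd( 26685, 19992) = 3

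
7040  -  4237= 2803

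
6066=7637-1571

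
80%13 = 2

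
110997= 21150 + 89847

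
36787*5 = 183935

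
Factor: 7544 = 2^3*23^1*41^1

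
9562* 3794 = 36278228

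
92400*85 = 7854000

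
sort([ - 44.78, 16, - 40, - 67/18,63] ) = [ - 44.78, - 40, - 67/18 , 16,63]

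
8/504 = 1/63 = 0.02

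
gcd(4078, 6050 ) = 2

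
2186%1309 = 877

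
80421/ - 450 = -179 + 43/150 = - 178.71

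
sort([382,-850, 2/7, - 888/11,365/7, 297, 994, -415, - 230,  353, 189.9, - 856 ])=[ - 856  , - 850, - 415, - 230,-888/11, 2/7 , 365/7, 189.9, 297, 353, 382, 994]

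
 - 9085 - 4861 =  - 13946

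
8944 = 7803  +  1141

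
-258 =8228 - 8486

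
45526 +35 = 45561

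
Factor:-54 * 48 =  - 2592 = - 2^5*3^4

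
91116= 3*30372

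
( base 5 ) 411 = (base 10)106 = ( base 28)3M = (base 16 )6a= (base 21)51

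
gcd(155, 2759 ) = 31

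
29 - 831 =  -802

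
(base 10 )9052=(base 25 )EC2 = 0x235C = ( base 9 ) 13367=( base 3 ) 110102021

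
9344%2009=1308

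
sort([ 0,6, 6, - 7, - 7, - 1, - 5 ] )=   [ - 7, -7,  -  5,- 1, 0,  6 , 6 ]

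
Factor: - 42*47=-2^1*3^1*7^1*47^1 = - 1974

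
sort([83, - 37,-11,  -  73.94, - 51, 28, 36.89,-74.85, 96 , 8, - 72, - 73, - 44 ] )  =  [ - 74.85,  -  73.94 ,-73, - 72, - 51, - 44, - 37, - 11, 8,28, 36.89,83,96 ]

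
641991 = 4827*133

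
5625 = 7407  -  1782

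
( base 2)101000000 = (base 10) 320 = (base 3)102212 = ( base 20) G0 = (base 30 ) ak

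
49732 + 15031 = 64763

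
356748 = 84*4247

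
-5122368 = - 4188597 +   -  933771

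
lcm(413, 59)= 413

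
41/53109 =41/53109 =0.00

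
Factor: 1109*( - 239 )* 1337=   -  7^1*191^1 * 239^1*1109^1 = - 354373187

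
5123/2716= 1 + 2407/2716 =1.89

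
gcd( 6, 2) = 2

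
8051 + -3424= 4627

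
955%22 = 9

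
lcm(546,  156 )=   1092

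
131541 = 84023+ 47518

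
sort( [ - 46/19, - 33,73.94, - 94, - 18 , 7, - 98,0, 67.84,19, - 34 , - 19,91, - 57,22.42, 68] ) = [ - 98, - 94, - 57,-34, - 33,-19, - 18, - 46/19  ,  0, 7,19,22.42,67.84,68, 73.94,91] 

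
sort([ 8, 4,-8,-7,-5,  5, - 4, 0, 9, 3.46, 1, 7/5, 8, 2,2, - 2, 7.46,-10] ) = [ - 10,- 8,-7, - 5,-4,-2,0, 1 , 7/5,2, 2,3.46,4, 5, 7.46,8, 8  ,  9 ]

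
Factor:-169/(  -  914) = 2^(- 1 )*13^2 * 457^( - 1 ) 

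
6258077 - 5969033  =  289044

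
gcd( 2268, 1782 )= 162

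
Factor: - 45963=  -  3^2 * 5107^1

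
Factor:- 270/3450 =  - 3^2*5^ ( - 1 )*23^(-1)= - 9/115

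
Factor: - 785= - 5^1*157^1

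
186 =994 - 808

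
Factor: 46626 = 2^1*3^1*19^1 * 409^1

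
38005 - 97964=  - 59959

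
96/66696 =4/2779= 0.00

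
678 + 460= 1138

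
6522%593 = 592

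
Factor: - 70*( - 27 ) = 2^1*3^3*5^1*7^1=1890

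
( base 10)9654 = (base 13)4518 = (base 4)2112312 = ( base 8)22666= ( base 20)142e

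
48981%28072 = 20909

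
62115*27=1677105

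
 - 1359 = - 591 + - 768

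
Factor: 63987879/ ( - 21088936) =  - 2^( - 3 )*3^1*11^( - 1) * 19^( - 1 )*991^1*12613^( - 1 )*21523^1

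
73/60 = 1  +  13/60 = 1.22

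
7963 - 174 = 7789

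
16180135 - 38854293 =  - 22674158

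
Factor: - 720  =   - 2^4 * 3^2*5^1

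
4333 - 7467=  - 3134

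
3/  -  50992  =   - 1 + 50989/50992 = - 0.00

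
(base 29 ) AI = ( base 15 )158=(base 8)464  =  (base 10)308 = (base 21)EE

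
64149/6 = 10691 + 1/2 = 10691.50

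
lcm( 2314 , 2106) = 187434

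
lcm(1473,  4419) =4419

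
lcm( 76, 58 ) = 2204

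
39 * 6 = 234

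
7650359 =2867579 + 4782780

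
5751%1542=1125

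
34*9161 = 311474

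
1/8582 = 1/8582= 0.00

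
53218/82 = 649 = 649.00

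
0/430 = 0 = 0.00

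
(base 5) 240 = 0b1000110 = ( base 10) 70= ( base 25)2K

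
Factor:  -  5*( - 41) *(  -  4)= - 820 = -2^2*5^1*41^1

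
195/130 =3/2 = 1.50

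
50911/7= 7273 = 7273.00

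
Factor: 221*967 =13^1*17^1*967^1 =213707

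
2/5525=2/5525 = 0.00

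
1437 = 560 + 877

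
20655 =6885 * 3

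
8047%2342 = 1021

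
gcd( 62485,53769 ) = 1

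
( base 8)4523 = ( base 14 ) c27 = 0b100101010011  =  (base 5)34022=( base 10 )2387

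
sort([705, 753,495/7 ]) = [495/7, 705, 753 ] 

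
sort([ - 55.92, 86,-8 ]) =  [ - 55.92 ,  -  8,86]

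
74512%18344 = 1136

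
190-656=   -  466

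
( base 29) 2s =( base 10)86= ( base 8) 126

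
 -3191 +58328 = 55137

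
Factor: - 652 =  - 2^2 * 163^1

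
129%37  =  18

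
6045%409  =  319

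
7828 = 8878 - 1050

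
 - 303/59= - 6 + 51/59= - 5.14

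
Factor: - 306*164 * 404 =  - 20274336= - 2^5*3^2*17^1*41^1*101^1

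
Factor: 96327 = 3^2*7^1*11^1*139^1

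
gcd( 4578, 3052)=1526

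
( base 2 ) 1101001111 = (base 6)3531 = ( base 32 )QF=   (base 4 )31033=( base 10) 847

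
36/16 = 9/4 = 2.25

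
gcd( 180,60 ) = 60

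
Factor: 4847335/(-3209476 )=-2^(-2)*5^1*353^( - 1) * 2273^(-1)*969467^1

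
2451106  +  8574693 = 11025799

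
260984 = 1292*202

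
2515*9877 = 24840655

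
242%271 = 242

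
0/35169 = 0 = 0.00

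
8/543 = 8/543 = 0.01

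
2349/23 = 102+ 3/23 = 102.13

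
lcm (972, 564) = 45684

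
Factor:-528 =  - 2^4 * 3^1*11^1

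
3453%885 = 798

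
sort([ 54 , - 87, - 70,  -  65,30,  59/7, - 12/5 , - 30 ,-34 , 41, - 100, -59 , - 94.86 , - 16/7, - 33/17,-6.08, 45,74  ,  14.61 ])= [ - 100, - 94.86,-87, - 70, - 65, - 59,  -  34,-30, - 6.08,- 12/5, - 16/7, - 33/17,59/7,14.61,30,41,45,54 , 74]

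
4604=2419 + 2185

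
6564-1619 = 4945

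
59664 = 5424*11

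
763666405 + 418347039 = 1182013444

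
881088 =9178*96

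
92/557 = 92/557 = 0.17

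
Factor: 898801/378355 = 5^( - 1 )*31^(-1)*193^1 * 2441^(-1)*4657^1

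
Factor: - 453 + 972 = 519 = 3^1 * 173^1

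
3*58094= 174282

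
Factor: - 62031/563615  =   - 3^1*5^(-1)*13^( - 2 )*31^1 = - 93/845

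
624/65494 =24/2519 = 0.01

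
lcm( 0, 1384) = 0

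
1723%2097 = 1723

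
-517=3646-4163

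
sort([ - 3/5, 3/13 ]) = [ - 3/5, 3/13 ] 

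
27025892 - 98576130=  - 71550238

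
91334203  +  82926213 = 174260416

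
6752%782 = 496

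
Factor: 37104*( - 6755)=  - 2^4*3^1*5^1*7^1*193^1*773^1 =-250637520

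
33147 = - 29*( - 1143 )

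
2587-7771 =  -5184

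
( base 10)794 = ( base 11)662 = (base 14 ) 40A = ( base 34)nc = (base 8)1432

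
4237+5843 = 10080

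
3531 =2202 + 1329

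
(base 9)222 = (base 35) 57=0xB6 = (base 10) 182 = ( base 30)62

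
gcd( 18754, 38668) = 2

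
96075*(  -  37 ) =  - 3554775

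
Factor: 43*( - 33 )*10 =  - 14190 = - 2^1*3^1*5^1*11^1*43^1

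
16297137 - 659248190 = -642951053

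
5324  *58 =308792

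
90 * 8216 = 739440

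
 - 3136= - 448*7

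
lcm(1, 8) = 8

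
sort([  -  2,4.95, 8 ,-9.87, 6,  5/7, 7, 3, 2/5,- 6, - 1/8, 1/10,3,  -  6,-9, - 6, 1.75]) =[ - 9.87, - 9,  -  6, - 6, - 6, - 2,- 1/8,1/10, 2/5, 5/7,1.75, 3, 3, 4.95, 6, 7, 8 ] 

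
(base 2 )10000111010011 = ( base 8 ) 20723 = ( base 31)90A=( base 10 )8659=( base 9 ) 12781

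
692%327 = 38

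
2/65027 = 2/65027 = 0.00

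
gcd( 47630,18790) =10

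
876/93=292/31  =  9.42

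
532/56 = 19/2 = 9.50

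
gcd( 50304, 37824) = 192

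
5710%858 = 562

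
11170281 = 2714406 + 8455875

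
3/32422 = 3/32422= 0.00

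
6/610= 3/305 =0.01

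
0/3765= 0= 0.00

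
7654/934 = 3827/467  =  8.19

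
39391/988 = 39  +  859/988= 39.87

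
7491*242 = 1812822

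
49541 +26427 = 75968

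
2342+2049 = 4391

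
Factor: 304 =2^4*19^1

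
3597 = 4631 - 1034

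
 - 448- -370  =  -78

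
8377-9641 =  - 1264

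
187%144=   43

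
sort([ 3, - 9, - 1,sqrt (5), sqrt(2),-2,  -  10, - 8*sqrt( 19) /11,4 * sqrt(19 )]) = [-10,-9, - 8*sqrt(19)/11,-2,- 1 , sqrt(2),  sqrt( 5 ),3, 4*sqrt(19 )] 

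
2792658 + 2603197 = 5395855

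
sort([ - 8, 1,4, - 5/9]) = [ - 8, - 5/9, 1,  4 ]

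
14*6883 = 96362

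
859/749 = 859/749=1.15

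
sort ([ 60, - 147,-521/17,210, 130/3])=[- 147,-521/17,130/3, 60,  210]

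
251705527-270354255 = -18648728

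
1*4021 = 4021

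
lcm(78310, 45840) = 1879440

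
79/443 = 79/443 = 0.18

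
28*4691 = 131348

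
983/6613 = 983/6613 = 0.15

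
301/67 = 301/67 = 4.49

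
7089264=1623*4368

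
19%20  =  19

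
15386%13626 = 1760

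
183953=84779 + 99174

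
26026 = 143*182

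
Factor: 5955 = 3^1*5^1*397^1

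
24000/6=4000 = 4000.00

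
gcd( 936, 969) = 3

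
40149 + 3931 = 44080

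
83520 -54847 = 28673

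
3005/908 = 3 + 281/908= 3.31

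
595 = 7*85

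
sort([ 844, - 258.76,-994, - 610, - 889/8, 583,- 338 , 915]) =[  -  994, -610, - 338, - 258.76, - 889/8, 583, 844,  915 ]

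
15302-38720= - 23418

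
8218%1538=528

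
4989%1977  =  1035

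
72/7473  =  24/2491 =0.01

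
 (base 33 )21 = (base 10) 67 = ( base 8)103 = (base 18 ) 3d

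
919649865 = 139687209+779962656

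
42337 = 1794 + 40543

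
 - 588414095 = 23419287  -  611833382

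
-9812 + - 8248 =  - 18060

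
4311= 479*9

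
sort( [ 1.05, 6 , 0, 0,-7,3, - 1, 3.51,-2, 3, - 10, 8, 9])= [ -10, - 7, - 2,-1, 0, 0,1.05,3,3, 3.51, 6, 8, 9 ] 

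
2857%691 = 93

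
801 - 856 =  - 55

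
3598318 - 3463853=134465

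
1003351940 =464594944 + 538756996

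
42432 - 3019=39413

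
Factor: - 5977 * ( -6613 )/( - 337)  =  -39525901/337  =  -17^1*43^1*139^1*337^(-1)*389^1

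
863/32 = 26 + 31/32 = 26.97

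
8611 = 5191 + 3420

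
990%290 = 120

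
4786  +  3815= 8601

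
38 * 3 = 114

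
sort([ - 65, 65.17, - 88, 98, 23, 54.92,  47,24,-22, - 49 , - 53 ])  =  [ - 88, - 65,- 53, - 49, - 22, 23, 24,47 , 54.92, 65.17,98]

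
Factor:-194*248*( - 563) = 27087056  =  2^4*31^1*97^1*563^1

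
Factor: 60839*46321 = 11^1*83^1*733^1*4211^1 = 2818123319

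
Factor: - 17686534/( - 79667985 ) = 2^1*3^(- 1)*5^( - 1)*31^(-1 ) * 113^1*78259^1*171329^( - 1) 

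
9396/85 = 9396/85 = 110.54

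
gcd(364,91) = 91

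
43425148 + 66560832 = 109985980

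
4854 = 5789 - 935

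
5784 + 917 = 6701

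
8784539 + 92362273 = 101146812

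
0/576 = 0 = 0.00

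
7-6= 1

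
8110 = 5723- - 2387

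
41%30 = 11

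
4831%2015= 801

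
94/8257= 94/8257 = 0.01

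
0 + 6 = 6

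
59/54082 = 59/54082 = 0.00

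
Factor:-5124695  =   - 5^1*1024939^1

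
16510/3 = 16510/3 = 5503.33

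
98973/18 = 5498+ 1/2 = 5498.50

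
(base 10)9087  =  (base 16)237f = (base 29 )ana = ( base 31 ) 9e4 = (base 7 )35331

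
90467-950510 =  - 860043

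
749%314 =121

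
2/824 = 1/412 = 0.00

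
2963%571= 108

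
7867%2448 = 523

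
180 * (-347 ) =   -  62460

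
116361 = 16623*7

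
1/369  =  1/369= 0.00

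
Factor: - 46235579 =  - 13^1*3556583^1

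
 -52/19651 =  - 1 + 19599/19651  =  - 0.00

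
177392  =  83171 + 94221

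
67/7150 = 67/7150 = 0.01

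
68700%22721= 537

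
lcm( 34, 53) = 1802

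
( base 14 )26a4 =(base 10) 6808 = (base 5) 204213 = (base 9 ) 10304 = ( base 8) 15230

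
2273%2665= 2273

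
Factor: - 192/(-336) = 4/7 = 2^2 *7^ ( - 1 ) 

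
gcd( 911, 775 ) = 1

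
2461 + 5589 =8050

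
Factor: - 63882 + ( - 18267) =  - 82149 = - 3^1*139^1*197^1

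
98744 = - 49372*( - 2) 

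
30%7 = 2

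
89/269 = 89/269  =  0.33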